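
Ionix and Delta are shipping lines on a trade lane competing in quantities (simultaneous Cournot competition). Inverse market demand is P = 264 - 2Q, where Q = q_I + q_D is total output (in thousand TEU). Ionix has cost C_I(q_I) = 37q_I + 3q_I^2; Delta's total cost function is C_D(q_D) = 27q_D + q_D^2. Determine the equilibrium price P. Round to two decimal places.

Ionix's profit: π_I = (264 - 2Q)q_I - (37q_I + 3q_I²). Setting ∂π_I/∂q_I = 0: 227 - 10q_I - 2(q_D) = 0.
Delta's profit: π_D = (264 - 2Q)q_D - (27q_D + q_D²). Setting ∂π_D/∂q_D = 0: 237 - 6q_D - 2(q_I) = 0.
Best responses: q_I = (227 - 2q_D)/10, q_D = (237 - 2q_I)/6.
Substituting one into the other gives q_I = 111/7 and q_D = 479/14.
Total output Q = 701/14, so price P = 264 - 2·(701/14) = 1147/7.

163.86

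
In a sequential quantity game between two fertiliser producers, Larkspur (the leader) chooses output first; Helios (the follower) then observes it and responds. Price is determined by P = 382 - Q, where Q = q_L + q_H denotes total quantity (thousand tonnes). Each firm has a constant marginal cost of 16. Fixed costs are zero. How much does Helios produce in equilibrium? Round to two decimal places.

The follower Helios best-responds to any q_L: π_H = (382 - Q)q_H - 16q_H.
∂π_H/∂q_H = 366 - q_L - 2q_H = 0 gives the reaction function q_H = (366 - q_L)/2.
Larkspur substitutes q_H(q_L) into its own profit: π_L = q_L(382 - q_L - (366 - q_L)/2) - 16q_L = (199 - (1/2)q_L)q_L - 16q_L.
Leader FOC: 183 - q_L = 0, so q_L = 183.
Then q_H = (366 - 183)/2 = 183/2.

91.50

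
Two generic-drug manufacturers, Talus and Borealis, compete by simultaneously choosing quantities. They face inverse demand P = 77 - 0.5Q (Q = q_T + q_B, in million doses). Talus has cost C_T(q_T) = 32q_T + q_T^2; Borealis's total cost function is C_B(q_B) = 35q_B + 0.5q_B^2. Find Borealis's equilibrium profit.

Talus's profit: π_T = (77 - 0.5Q)q_T - (32q_T + q_T²). Setting ∂π_T/∂q_T = 0: 45 - 3q_T - (1/2)(q_B) = 0.
Borealis's profit: π_B = (77 - 0.5Q)q_B - (35q_B + (1/2)q_B²). Setting ∂π_B/∂q_B = 0: 42 - 2q_B - (1/2)(q_T) = 0.
Best responses: q_T = (45 - (1/2)q_B)/3, q_B = (42 - (1/2)q_T)/2.
Solving the pair: q_T = 12, q_B = 18.
Price P = 77 - (1/2)·30 = 62.
Borealis's profit: 62·18 - 35·18 - (1/2)·18² = 324.

324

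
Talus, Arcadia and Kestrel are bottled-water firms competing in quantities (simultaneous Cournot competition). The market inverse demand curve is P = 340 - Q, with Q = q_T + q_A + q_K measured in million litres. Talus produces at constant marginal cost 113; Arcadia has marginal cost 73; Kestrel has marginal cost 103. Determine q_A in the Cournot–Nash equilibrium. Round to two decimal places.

84.25

Talus's profit: π_T = (340 - Q)q_T - (113q_T). Setting ∂π_T/∂q_T = 0: 227 - 2q_T - (q_A + q_K) = 0.
Arcadia's first-order condition: 267 - 2q_A - (q_T + q_K) = 0.
Kestrel's first-order condition: 237 - 2q_K - (q_T + q_A) = 0.
Summing all 3 equations gives 731 − 4Q = 0, hence Q = 731/4.
Back-substituting: q_T = (227 − 731/4) = 177/4, q_A = (267 − 731/4) = 337/4, q_K = (237 − 731/4) = 217/4.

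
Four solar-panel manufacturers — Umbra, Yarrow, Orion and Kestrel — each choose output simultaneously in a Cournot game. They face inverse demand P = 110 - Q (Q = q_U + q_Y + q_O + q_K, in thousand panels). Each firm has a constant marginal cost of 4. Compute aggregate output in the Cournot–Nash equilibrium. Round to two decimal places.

84.80

Each firm earns π_i = (110 - Q)q_i - 4q_i.
First-order condition (treating rivals' output as given): 106 - 2q_i - Σ_{j≠i} q_j = 0.
By symmetry each firm produces the same amount; substituting Σ_{j≠i} q_j = 3q_i yields q_i = 106/5.
Total output Q = 106/5 + 106/5 + 106/5 + 106/5 = 424/5.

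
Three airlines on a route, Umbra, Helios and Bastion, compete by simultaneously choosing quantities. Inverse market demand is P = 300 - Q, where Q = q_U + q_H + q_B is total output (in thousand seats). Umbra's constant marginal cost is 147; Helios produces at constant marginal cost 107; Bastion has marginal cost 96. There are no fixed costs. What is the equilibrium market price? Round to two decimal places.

Umbra's profit: π_U = (300 - Q)q_U - (147q_U). Setting ∂π_U/∂q_U = 0: 153 - 2q_U - (q_H + q_B) = 0.
Helios's profit: π_H = (300 - Q)q_H - (107q_H). Setting ∂π_H/∂q_H = 0: 193 - 2q_H - (q_U + q_B) = 0.
Bastion's profit: π_B = (300 - Q)q_B - (96q_B). Setting ∂π_B/∂q_B = 0: 204 - 2q_B - (q_U + q_H) = 0.
Adding the 3 first-order conditions: 550 − 4Q = 0, so Q = 275/2.
Back-substituting: q_U = (153 − 275/2) = 31/2, q_H = (193 − 275/2) = 111/2, q_B = (204 − 275/2) = 133/2.
Total output Q = 275/2, so price P = 300 - 275/2 = 325/2.

162.50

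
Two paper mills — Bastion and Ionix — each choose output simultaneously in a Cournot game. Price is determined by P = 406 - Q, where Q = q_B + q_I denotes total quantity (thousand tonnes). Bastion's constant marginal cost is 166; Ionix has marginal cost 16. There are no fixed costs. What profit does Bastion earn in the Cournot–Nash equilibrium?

900

Bastion's profit: π_B = (406 - Q)q_B - (166q_B). Setting ∂π_B/∂q_B = 0: 240 - 2q_B - (q_I) = 0.
Ionix's first-order condition: 390 - 2q_I - (q_B) = 0.
So q_B = (240 - q_I)/2 and q_I = (390 - q_B)/2.
Solving the pair: q_B = 30, q_I = 180.
Price P = 406 - 210 = 196.
Bastion's profit: (196 - 166)·30 = 900.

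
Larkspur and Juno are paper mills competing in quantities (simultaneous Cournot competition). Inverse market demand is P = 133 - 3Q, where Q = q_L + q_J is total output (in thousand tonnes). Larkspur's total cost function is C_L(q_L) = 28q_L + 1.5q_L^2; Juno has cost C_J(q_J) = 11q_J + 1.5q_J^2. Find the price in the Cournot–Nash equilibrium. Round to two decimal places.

Larkspur's profit: π_L = (133 - 3Q)q_L - (28q_L + (3/2)q_L²). Setting ∂π_L/∂q_L = 0: 105 - 9q_L - 3(q_J) = 0.
Juno's profit: π_J = (133 - 3Q)q_J - (11q_J + (3/2)q_J²). Setting ∂π_J/∂q_J = 0: 122 - 9q_J - 3(q_L) = 0.
Rearranging gives the reaction functions q_L = (105 - 3q_J)/9 and q_J = (122 - 3q_L)/9.
Solving the pair: q_L = 193/24, q_J = 87/8.
Total output Q = 227/12, so price P = 133 - 3·(227/12) = 305/4.

76.25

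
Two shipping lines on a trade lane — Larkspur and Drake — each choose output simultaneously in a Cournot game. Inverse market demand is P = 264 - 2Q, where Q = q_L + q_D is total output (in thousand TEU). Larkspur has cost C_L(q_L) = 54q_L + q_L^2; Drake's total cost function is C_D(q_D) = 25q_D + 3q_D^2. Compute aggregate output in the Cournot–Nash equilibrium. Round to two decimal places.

Larkspur's profit: π_L = (264 - 2Q)q_L - (54q_L + q_L²). Setting ∂π_L/∂q_L = 0: 210 - 6q_L - 2(q_D) = 0.
Drake's first-order condition: 239 - 10q_D - 2(q_L) = 0.
Rearranging gives the reaction functions q_L = (210 - 2q_D)/6 and q_D = (239 - 2q_L)/10.
Substituting one into the other gives q_L = 811/28 and q_D = 507/28.
Total output Q = 811/28 + 507/28 = 659/14.

47.07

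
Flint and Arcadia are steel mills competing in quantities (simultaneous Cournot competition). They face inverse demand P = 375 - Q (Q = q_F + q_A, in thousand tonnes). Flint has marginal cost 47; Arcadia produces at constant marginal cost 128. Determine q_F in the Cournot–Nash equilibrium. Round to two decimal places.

136.33

Flint's profit: π_F = (375 - Q)q_F - (47q_F). Setting ∂π_F/∂q_F = 0: 328 - 2q_F - (q_A) = 0.
Arcadia's first-order condition: 247 - 2q_A - (q_F) = 0.
Best responses: q_F = (328 - q_A)/2, q_A = (247 - q_F)/2.
Solving the pair: q_F = 409/3, q_A = 166/3.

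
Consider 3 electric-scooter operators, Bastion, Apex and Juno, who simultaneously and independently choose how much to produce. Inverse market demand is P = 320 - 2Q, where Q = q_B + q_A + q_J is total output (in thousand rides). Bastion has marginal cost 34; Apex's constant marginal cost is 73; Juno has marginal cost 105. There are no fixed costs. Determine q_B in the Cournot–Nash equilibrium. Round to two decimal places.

Bastion's profit: π_B = (320 - 2Q)q_B - (34q_B). Setting ∂π_B/∂q_B = 0: 286 - 4q_B - 2(q_A + q_J) = 0.
Apex's first-order condition: 247 - 4q_A - 2(q_B + q_J) = 0.
Juno's profit: π_J = (320 - 2Q)q_J - (105q_J). Setting ∂π_J/∂q_J = 0: 215 - 4q_J - 2(q_B + q_A) = 0.
Adding the 3 conditions: 748 − 4Q − 4Q = 0, i.e. Q = 187/2.
Back-substituting: q_B = (286 − 187)/2 = 99/2, q_A = (247 − 187)/2 = 30, q_J = (215 − 187)/2 = 14.

49.50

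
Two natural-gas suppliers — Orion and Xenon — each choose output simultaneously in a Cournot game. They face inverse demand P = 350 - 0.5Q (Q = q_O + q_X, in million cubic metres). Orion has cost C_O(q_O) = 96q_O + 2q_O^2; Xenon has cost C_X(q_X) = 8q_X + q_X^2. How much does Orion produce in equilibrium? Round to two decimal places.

40.07

Orion's profit: π_O = (350 - 0.5Q)q_O - (96q_O + 2q_O²). Setting ∂π_O/∂q_O = 0: 254 - 5q_O - (1/2)(q_X) = 0.
Xenon's first-order condition: 342 - 3q_X - (1/2)(q_O) = 0.
Best responses: q_O = (254 - (1/2)q_X)/5, q_X = (342 - (1/2)q_O)/3.
Solving the pair: q_O = 40.0678, q_X = 107.3220.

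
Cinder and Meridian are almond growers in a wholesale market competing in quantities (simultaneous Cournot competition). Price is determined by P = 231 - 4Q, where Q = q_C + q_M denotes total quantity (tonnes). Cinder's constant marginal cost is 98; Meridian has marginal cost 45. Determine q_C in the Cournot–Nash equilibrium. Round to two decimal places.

Cinder's profit: π_C = (231 - 4Q)q_C - (98q_C). Setting ∂π_C/∂q_C = 0: 133 - 8q_C - 4(q_M) = 0.
Meridian's profit: π_M = (231 - 4Q)q_M - (45q_M). Setting ∂π_M/∂q_M = 0: 186 - 8q_M - 4(q_C) = 0.
So q_C = (133 - 4q_M)/8 and q_M = (186 - 4q_C)/8.
Substituting one into the other gives q_C = 20/3 and q_M = 239/12.

6.67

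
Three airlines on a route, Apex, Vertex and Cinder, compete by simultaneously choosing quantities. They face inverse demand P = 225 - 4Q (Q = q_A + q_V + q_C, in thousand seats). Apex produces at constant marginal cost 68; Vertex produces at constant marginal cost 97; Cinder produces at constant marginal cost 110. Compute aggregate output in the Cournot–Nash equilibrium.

25

Apex's profit: π_A = (225 - 4Q)q_A - (68q_A). Setting ∂π_A/∂q_A = 0: 157 - 8q_A - 4(q_V + q_C) = 0.
Vertex's profit: π_V = (225 - 4Q)q_V - (97q_V). Setting ∂π_V/∂q_V = 0: 128 - 8q_V - 4(q_A + q_C) = 0.
Cinder's profit: π_C = (225 - 4Q)q_C - (110q_C). Setting ∂π_C/∂q_C = 0: 115 - 8q_C - 4(q_A + q_V) = 0.
Adding the 3 first-order conditions: 400 − 16Q = 0, so Q = 25.
Back-substituting: q_A = (157 − 100)/4 = 57/4, q_V = (128 − 100)/4 = 7, q_C = (115 − 100)/4 = 15/4.
Total output Q = 57/4 + 7 + 15/4 = 25.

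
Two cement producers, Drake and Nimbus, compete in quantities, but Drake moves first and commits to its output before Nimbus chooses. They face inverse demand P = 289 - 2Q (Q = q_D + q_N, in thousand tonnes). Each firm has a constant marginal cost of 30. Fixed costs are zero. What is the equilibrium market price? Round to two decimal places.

94.75

The follower Nimbus best-responds to any q_D: π_N = (289 - 2Q)q_N - 30q_N.
∂π_N/∂q_N = 259 - 2q_D - 4q_N = 0 gives the reaction function q_N = (259 - 2q_D)/4.
Drake substitutes q_N(q_D) into its own profit: π_D = q_D(289 - 2q_D - (259 - 2q_D)/2) - 30q_D = (319/2 - q_D)q_D - 30q_D.
Leader FOC: 259/2 - 2q_D = 0, so q_D = 259/4.
Then q_N = (259 - 2·(259/4))/4 = 259/8.
Total output Q = 777/8, so price P = 289 - 2·(777/8) = 379/4.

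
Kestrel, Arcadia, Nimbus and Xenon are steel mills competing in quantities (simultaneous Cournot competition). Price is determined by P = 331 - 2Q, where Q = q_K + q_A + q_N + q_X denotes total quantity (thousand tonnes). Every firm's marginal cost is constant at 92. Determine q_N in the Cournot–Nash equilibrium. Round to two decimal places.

A representative firm's profit is π_i = q_i(331 - 2Q) - 92q_i.
Setting ∂π_i/∂q_i = 0 with rivals' quantities fixed: 239 - 4q_i - 2·Σ_{j≠i} q_j = 0.
By symmetry each firm produces the same amount; substituting Σ_{j≠i} q_j = 3q_i yields q_i = 239/10.

23.90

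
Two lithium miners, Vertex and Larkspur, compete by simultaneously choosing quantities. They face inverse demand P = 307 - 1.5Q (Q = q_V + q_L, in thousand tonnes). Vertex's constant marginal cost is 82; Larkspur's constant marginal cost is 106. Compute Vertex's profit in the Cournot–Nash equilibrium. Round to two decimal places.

4592.67

Vertex's profit: π_V = (307 - 1.5Q)q_V - (82q_V). Setting ∂π_V/∂q_V = 0: 225 - 3q_V - (3/2)(q_L) = 0.
Larkspur's first-order condition: 201 - 3q_L - (3/2)(q_V) = 0.
Rearranging gives the reaction functions q_V = (225 - (3/2)q_L)/3 and q_L = (201 - (3/2)q_V)/3.
Solving the pair: q_V = 166/3, q_L = 118/3.
Price P = 307 - (3/2)·(284/3) = 165.
Vertex's profit: (165 - 82)·(166/3) = 4592.6667.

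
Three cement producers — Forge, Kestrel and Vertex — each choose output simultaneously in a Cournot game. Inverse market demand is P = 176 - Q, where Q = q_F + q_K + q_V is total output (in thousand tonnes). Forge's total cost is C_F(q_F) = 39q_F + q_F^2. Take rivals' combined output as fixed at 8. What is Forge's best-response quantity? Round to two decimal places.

With rivals' combined output fixed at 8, Forge's profit is π_F = (176 - 8 - q_F)q_F - (39q_F + q_F²) = (168 - q_F)q_F - (39q_F + q_F²).
∂π_F/∂q_F = 129 - 4q_F = 0, so q_F = 129/4.

32.25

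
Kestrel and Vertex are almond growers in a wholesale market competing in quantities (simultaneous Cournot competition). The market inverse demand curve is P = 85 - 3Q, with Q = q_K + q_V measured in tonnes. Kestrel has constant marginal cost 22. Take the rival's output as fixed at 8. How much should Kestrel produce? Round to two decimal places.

6.50

With the rival's output fixed at 8, Kestrel's profit is π_K = (85 - 3·8 - 3q_K)q_K - (22q_K) = (61 - 3q_K)q_K - (22q_K).
∂π_K/∂q_K = 39 - 6q_K = 0, so q_K = 13/2.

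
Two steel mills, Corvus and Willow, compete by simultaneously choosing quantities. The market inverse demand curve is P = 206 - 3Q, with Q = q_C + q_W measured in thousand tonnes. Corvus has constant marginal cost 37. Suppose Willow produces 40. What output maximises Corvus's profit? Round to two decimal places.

With the rival's output fixed at 40, Corvus's profit is π_C = (206 - 3·40 - 3q_C)q_C - (37q_C) = (86 - 3q_C)q_C - (37q_C).
∂π_C/∂q_C = 49 - 6q_C = 0, so q_C = 49/6.

8.17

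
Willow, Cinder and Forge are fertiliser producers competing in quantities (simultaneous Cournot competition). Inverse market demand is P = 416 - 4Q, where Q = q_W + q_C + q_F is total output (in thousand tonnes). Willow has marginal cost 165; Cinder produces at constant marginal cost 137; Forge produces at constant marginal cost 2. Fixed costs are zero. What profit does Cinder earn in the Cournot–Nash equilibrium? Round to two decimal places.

Willow's profit: π_W = (416 - 4Q)q_W - (165q_W). Setting ∂π_W/∂q_W = 0: 251 - 8q_W - 4(q_C + q_F) = 0.
Cinder's first-order condition: 279 - 8q_C - 4(q_W + q_F) = 0.
Forge's profit: π_F = (416 - 4Q)q_F - (2q_F). Setting ∂π_F/∂q_F = 0: 414 - 8q_F - 4(q_W + q_C) = 0.
Adding the 3 conditions: 944 − 8Q − 8Q = 0, i.e. Q = 59.
Back-substituting: q_W = (251 − 236)/4 = 15/4, q_C = (279 − 236)/4 = 43/4, q_F = (414 − 236)/4 = 89/2.
Price P = 416 - 4·59 = 180.
Cinder's profit: (180 - 137)·(43/4) = 1849/4.

462.25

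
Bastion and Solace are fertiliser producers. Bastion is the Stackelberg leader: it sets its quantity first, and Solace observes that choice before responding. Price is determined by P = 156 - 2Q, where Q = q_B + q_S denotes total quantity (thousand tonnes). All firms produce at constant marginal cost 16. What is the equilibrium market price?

51

Solve by backward induction. Given q_B, the follower Solace maximises π_S = (156 - 2q_B - 2q_S)q_S - 16q_S.
Follower FOC: 140 - 2q_B - 4q_S = 0, so q_S(q_B) = (140 - 2q_B)/4.
Bastion substitutes q_S(q_B) into its own profit: π_B = q_B(156 - 2q_B - (140 - 2q_B)/2) - 16q_B = (86 - q_B)q_B - 16q_B.
Leader FOC: 70 - 2q_B = 0, so q_B = 35.
Then q_S = (140 - 2·35)/4 = 35/2.
Total output Q = 105/2, so price P = 156 - 2·(105/2) = 51.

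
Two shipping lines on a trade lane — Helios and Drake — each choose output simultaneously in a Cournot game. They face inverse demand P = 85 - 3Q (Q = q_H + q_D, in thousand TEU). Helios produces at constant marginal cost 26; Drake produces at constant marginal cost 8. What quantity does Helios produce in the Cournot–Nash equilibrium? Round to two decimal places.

Helios's profit: π_H = (85 - 3Q)q_H - (26q_H). Setting ∂π_H/∂q_H = 0: 59 - 6q_H - 3(q_D) = 0.
Drake's first-order condition: 77 - 6q_D - 3(q_H) = 0.
Best responses: q_H = (59 - 3q_D)/6, q_D = (77 - 3q_H)/6.
Substituting one into the other gives q_H = 41/9 and q_D = 95/9.

4.56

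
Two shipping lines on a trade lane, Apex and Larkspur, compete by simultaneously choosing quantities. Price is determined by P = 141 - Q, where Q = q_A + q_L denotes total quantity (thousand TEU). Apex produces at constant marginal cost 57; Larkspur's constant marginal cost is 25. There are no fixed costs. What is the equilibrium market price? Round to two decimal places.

74.33

Apex's profit: π_A = (141 - Q)q_A - (57q_A). Setting ∂π_A/∂q_A = 0: 84 - 2q_A - (q_L) = 0.
Larkspur's profit: π_L = (141 - Q)q_L - (25q_L). Setting ∂π_L/∂q_L = 0: 116 - 2q_L - (q_A) = 0.
Rearranging gives the reaction functions q_A = (84 - q_L)/2 and q_L = (116 - q_A)/2.
Substituting one into the other gives q_A = 52/3 and q_L = 148/3.
Total output Q = 200/3, so price P = 141 - 200/3 = 223/3.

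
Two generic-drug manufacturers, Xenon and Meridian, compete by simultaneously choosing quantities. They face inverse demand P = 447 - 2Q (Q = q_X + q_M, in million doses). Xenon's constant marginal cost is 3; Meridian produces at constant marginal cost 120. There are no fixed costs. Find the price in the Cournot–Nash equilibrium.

190

Xenon's profit: π_X = (447 - 2Q)q_X - (3q_X). Setting ∂π_X/∂q_X = 0: 444 - 4q_X - 2(q_M) = 0.
Meridian's profit: π_M = (447 - 2Q)q_M - (120q_M). Setting ∂π_M/∂q_M = 0: 327 - 4q_M - 2(q_X) = 0.
Rearranging gives the reaction functions q_X = (444 - 2q_M)/4 and q_M = (327 - 2q_X)/4.
Solving the pair: q_X = 187/2, q_M = 35.
Total output Q = 257/2, so price P = 447 - 2·(257/2) = 190.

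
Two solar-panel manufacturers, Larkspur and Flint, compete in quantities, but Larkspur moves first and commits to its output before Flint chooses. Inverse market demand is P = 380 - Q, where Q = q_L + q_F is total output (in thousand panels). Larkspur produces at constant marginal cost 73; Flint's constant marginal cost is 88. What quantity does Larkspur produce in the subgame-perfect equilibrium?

161

The follower Flint best-responds to any q_L: π_F = (380 - Q)q_F - 88q_F.
Setting the follower's marginal profit to zero, 292 - q_L - 2q_F = 0, i.e. q_F = (292 - q_L)/2.
Larkspur substitutes q_F(q_L) into its own profit: π_L = q_L(380 - q_L - (292 - q_L)/2) - 73q_L = (234 - (1/2)q_L)q_L - 73q_L.
The leader's first-order condition 161 - q_L = 0 yields q_L = 161.
Then q_F = (292 - 161)/2 = 131/2.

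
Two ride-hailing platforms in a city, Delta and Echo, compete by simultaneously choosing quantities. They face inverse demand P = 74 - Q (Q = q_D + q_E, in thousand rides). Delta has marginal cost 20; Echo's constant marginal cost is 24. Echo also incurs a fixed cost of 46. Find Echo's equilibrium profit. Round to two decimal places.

Delta's profit: π_D = (74 - Q)q_D - (20q_D). Setting ∂π_D/∂q_D = 0: 54 - 2q_D - (q_E) = 0.
Echo's first-order condition: 50 - 2q_E - (q_D) = 0.
Best responses: q_D = (54 - q_E)/2, q_E = (50 - q_D)/2.
Solving the pair: q_D = 58/3, q_E = 46/3.
Price P = 74 - 104/3 = 118/3.
Echo's profit: (118/3 - 24)·(46/3) - 46 = 1702/9.

189.11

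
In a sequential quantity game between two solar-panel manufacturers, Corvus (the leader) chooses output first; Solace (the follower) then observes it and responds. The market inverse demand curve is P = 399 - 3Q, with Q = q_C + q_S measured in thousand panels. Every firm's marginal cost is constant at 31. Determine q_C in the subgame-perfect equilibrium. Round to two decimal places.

61.33

Solve by backward induction. Given q_C, the follower Solace maximises π_S = (399 - 3q_C - 3q_S)q_S - 31q_S.
Follower FOC: 368 - 3q_C - 6q_S = 0, so q_S(q_C) = (368 - 3q_C)/6.
Corvus substitutes q_S(q_C) into its own profit: π_C = q_C(399 - 3q_C - (368 - 3q_C)/2) - 31q_C = (215 - (3/2)q_C)q_C - 31q_C.
The leader's first-order condition 184 - 3q_C = 0 yields q_C = 184/3.
Then q_S = (368 - 3·(184/3))/6 = 92/3.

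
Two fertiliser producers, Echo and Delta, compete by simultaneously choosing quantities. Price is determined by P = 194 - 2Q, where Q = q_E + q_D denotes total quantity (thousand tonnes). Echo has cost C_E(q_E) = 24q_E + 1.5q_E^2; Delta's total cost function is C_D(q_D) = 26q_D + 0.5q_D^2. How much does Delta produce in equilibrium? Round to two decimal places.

26.97

Echo's profit: π_E = (194 - 2Q)q_E - (24q_E + (3/2)q_E²). Setting ∂π_E/∂q_E = 0: 170 - 7q_E - 2(q_D) = 0.
Delta's first-order condition: 168 - 5q_D - 2(q_E) = 0.
So q_E = (170 - 2q_D)/7 and q_D = (168 - 2q_E)/5.
Substituting one into the other gives q_E = 514/31 and q_D = 836/31.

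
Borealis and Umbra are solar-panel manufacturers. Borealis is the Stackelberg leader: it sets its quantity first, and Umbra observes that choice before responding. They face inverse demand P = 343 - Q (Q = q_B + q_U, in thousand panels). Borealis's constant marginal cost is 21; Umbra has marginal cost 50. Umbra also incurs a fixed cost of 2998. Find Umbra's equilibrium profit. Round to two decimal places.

The follower Umbra best-responds to any q_B: π_U = (343 - Q)q_U - 50q_U.
Setting the follower's marginal profit to zero, 293 - q_B - 2q_U = 0, i.e. q_U = (293 - q_B)/2.
The leader anticipates this reaction. Substituting into P = 343 - Q gives P = 393/2 - (1/2)q_B, so π_B = (393/2 - (1/2)q_B)q_B - 21q_B.
Maximising: ∂π_B/∂q_B = 351/2 - q_B = 0, giving q_B = 351/2.
Then q_U = (293 - 351/2)/2 = 235/4.
Price P = 343 - 937/4 = 435/4.
Umbra's profit: (435/4 - 50)·(235/4) - 2998 = 453.5625.

453.56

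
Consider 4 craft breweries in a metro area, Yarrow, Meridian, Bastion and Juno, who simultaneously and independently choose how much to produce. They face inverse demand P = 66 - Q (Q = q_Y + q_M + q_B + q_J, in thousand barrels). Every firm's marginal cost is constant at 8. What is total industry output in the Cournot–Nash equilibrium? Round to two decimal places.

A representative firm's profit is π_i = q_i(66 - Q) - 8q_i.
First-order condition (treating rivals' output as given): 58 - 2q_i - Σ_{j≠i} q_j = 0.
With identical firms every q_j equals q_i, so Σ_{j≠i} q_j = 3q_i and 58 = 5q_i, giving q_i = 58/5.
Total output Q = 58/5 + 58/5 + 58/5 + 58/5 = 232/5.

46.40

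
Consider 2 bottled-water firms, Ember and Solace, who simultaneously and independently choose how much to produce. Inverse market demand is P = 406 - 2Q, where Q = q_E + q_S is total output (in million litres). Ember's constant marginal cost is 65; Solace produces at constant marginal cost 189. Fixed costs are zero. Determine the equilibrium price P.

Ember's profit: π_E = (406 - 2Q)q_E - (65q_E). Setting ∂π_E/∂q_E = 0: 341 - 4q_E - 2(q_S) = 0.
Solace's profit: π_S = (406 - 2Q)q_S - (189q_S). Setting ∂π_S/∂q_S = 0: 217 - 4q_S - 2(q_E) = 0.
Rearranging gives the reaction functions q_E = (341 - 2q_S)/4 and q_S = (217 - 2q_E)/4.
Substituting one into the other gives q_E = 155/2 and q_S = 31/2.
Total output Q = 93, so price P = 406 - 2·93 = 220.

220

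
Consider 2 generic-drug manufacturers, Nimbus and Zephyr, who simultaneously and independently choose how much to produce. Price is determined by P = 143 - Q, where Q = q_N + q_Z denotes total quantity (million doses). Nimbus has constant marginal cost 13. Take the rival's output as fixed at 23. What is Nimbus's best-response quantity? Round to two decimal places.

With the rival's output fixed at 23, Nimbus's profit is π_N = (143 - 23 - q_N)q_N - (13q_N) = (120 - q_N)q_N - (13q_N).
∂π_N/∂q_N = 107 - 2q_N = 0, so q_N = 107/2.

53.50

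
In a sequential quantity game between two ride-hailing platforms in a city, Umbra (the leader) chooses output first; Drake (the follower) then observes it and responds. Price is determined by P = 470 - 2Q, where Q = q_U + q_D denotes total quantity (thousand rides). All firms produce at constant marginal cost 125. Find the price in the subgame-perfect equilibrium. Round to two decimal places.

211.25

The follower Drake best-responds to any q_U: π_D = (470 - 2Q)q_D - 125q_D.
Follower FOC: 345 - 2q_U - 4q_D = 0, so q_D(q_U) = (345 - 2q_U)/4.
Umbra substitutes q_D(q_U) into its own profit: π_U = q_U(470 - 2q_U - (345 - 2q_U)/2) - 125q_U = (595/2 - q_U)q_U - 125q_U.
The leader's first-order condition 345/2 - 2q_U = 0 yields q_U = 345/4.
Then q_D = (345 - 2·(345/4))/4 = 345/8.
Total output Q = 1035/8, so price P = 470 - 2·(1035/8) = 845/4.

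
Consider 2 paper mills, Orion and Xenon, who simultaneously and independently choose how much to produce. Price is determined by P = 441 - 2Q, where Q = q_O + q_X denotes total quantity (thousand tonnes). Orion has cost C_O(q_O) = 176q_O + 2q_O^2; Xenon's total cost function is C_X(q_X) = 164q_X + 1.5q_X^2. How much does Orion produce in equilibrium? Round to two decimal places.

25.02

Orion's profit: π_O = (441 - 2Q)q_O - (176q_O + 2q_O²). Setting ∂π_O/∂q_O = 0: 265 - 8q_O - 2(q_X) = 0.
Xenon's profit: π_X = (441 - 2Q)q_X - (164q_X + (3/2)q_X²). Setting ∂π_X/∂q_X = 0: 277 - 7q_X - 2(q_O) = 0.
Rearranging gives the reaction functions q_O = (265 - 2q_X)/8 and q_X = (277 - 2q_O)/7.
Solving the pair: q_O = 1301/52, q_X = 843/26.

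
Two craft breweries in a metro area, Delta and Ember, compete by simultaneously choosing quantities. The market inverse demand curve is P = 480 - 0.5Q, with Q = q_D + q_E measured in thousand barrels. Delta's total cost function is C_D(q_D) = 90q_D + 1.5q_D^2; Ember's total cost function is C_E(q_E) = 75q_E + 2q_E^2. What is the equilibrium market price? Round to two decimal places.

399.68

Delta's profit: π_D = (480 - 0.5Q)q_D - (90q_D + (3/2)q_D²). Setting ∂π_D/∂q_D = 0: 390 - 4q_D - (1/2)(q_E) = 0.
Ember's profit: π_E = (480 - 0.5Q)q_E - (75q_E + 2q_E²). Setting ∂π_E/∂q_E = 0: 405 - 5q_E - (1/2)(q_D) = 0.
So q_D = (390 - (1/2)q_E)/4 and q_E = (405 - (1/2)q_D)/5.
Substituting one into the other gives q_D = 88.4810 and q_E = 72.1519.
Total output Q = 160.6329, so price P = 480 - (1/2)·160.6329 = 399.6835.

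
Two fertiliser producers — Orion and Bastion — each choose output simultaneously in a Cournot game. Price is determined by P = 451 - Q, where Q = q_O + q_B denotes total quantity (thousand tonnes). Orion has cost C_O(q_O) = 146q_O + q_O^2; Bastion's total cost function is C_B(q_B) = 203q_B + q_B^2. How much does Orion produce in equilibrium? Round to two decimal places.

Orion's profit: π_O = (451 - Q)q_O - (146q_O + q_O²). Setting ∂π_O/∂q_O = 0: 305 - 4q_O - (q_B) = 0.
Bastion's first-order condition: 248 - 4q_B - (q_O) = 0.
Best responses: q_O = (305 - q_B)/4, q_B = (248 - q_O)/4.
Substituting one into the other gives q_O = 324/5 and q_B = 229/5.

64.80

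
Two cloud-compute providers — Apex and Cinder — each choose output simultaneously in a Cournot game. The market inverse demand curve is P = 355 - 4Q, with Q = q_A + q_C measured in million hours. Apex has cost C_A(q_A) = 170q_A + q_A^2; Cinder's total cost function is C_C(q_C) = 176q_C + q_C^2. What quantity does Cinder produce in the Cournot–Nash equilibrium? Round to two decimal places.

12.50

Apex's profit: π_A = (355 - 4Q)q_A - (170q_A + q_A²). Setting ∂π_A/∂q_A = 0: 185 - 10q_A - 4(q_C) = 0.
Cinder's profit: π_C = (355 - 4Q)q_C - (176q_C + q_C²). Setting ∂π_C/∂q_C = 0: 179 - 10q_C - 4(q_A) = 0.
Rearranging gives the reaction functions q_A = (185 - 4q_C)/10 and q_C = (179 - 4q_A)/10.
Substituting one into the other gives q_A = 27/2 and q_C = 25/2.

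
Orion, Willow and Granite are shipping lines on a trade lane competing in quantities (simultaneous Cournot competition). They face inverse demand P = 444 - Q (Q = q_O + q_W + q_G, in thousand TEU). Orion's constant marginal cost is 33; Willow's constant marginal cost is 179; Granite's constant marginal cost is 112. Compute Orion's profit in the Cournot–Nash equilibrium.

25281

Orion's profit: π_O = (444 - Q)q_O - (33q_O). Setting ∂π_O/∂q_O = 0: 411 - 2q_O - (q_W + q_G) = 0.
Willow's profit: π_W = (444 - Q)q_W - (179q_W). Setting ∂π_W/∂q_W = 0: 265 - 2q_W - (q_O + q_G) = 0.
Granite's first-order condition: 332 - 2q_G - (q_O + q_W) = 0.
Summing all 3 equations gives 1008 − 4Q = 0, hence Q = 252.
Back-substituting: q_O = (411 − 252) = 159, q_W = (265 − 252) = 13, q_G = (332 − 252) = 80.
Price P = 444 - 252 = 192.
Orion's profit: (192 - 33)·159 = 25281.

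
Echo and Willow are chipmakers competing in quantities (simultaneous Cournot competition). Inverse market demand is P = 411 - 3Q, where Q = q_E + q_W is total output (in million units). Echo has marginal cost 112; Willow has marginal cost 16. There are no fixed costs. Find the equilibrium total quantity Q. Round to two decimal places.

Echo's profit: π_E = (411 - 3Q)q_E - (112q_E). Setting ∂π_E/∂q_E = 0: 299 - 6q_E - 3(q_W) = 0.
Willow's profit: π_W = (411 - 3Q)q_W - (16q_W). Setting ∂π_W/∂q_W = 0: 395 - 6q_W - 3(q_E) = 0.
Best responses: q_E = (299 - 3q_W)/6, q_W = (395 - 3q_E)/6.
Solving the pair: q_E = 203/9, q_W = 491/9.
Total output Q = 203/9 + 491/9 = 694/9.

77.11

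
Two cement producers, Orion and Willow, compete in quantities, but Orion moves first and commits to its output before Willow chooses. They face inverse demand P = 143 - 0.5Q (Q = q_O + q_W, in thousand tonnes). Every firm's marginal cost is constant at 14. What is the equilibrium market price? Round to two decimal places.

Solve by backward induction. Given q_O, the follower Willow maximises π_W = (143 - (1/2)q_O - (1/2)q_W)q_W - 14q_W.
Setting the follower's marginal profit to zero, 129 - (1/2)q_O - q_W = 0, i.e. q_W = (129 - (1/2)q_O).
The leader anticipates this reaction. Substituting into P = 143 - 0.5Q gives P = 157/2 - (1/4)q_O, so π_O = (157/2 - (1/4)q_O)q_O - 14q_O.
The leader's first-order condition 129/2 - (1/2)q_O = 0 yields q_O = 129.
Then q_W = (129 - (1/2)·129) = 129/2.
Total output Q = 387/2, so price P = 143 - (1/2)·(387/2) = 185/4.

46.25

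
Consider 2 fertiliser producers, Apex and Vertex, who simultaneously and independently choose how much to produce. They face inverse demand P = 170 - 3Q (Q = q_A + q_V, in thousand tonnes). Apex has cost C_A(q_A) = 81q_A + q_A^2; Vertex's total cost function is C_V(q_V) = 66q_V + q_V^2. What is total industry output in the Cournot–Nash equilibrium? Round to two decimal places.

Apex's profit: π_A = (170 - 3Q)q_A - (81q_A + q_A²). Setting ∂π_A/∂q_A = 0: 89 - 8q_A - 3(q_V) = 0.
Vertex's profit: π_V = (170 - 3Q)q_V - (66q_V + q_V²). Setting ∂π_V/∂q_V = 0: 104 - 8q_V - 3(q_A) = 0.
Rearranging gives the reaction functions q_A = (89 - 3q_V)/8 and q_V = (104 - 3q_A)/8.
Substituting one into the other gives q_A = 80/11 and q_V = 113/11.
Total output Q = 80/11 + 113/11 = 193/11.

17.55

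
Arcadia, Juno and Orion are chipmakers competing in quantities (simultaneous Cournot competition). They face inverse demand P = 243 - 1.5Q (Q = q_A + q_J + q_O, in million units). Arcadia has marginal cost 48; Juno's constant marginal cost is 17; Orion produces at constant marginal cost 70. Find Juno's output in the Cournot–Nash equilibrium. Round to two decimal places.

51.67

Arcadia's profit: π_A = (243 - 1.5Q)q_A - (48q_A). Setting ∂π_A/∂q_A = 0: 195 - 3q_A - (3/2)(q_J + q_O) = 0.
Juno's first-order condition: 226 - 3q_J - (3/2)(q_A + q_O) = 0.
Orion's profit: π_O = (243 - 1.5Q)q_O - (70q_O). Setting ∂π_O/∂q_O = 0: 173 - 3q_O - (3/2)(q_A + q_J) = 0.
Summing all 3 equations gives 594 − 6Q = 0, hence Q = 99.
Back-substituting: q_A = (195 − 297/2)/(3/2) = 31, q_J = (226 − 297/2)/(3/2) = 155/3, q_O = (173 − 297/2)/(3/2) = 49/3.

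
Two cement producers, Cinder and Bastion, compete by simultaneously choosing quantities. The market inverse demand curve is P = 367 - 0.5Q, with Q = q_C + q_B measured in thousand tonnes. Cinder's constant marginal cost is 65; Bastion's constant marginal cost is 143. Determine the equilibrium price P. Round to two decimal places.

191.67

Cinder's profit: π_C = (367 - 0.5Q)q_C - (65q_C). Setting ∂π_C/∂q_C = 0: 302 - q_C - (1/2)(q_B) = 0.
Bastion's first-order condition: 224 - q_B - (1/2)(q_C) = 0.
Rearranging gives the reaction functions q_C = (302 - (1/2)q_B) and q_B = (224 - (1/2)q_C).
Solving the pair: q_C = 760/3, q_B = 292/3.
Total output Q = 1052/3, so price P = 367 - (1/2)·(1052/3) = 575/3.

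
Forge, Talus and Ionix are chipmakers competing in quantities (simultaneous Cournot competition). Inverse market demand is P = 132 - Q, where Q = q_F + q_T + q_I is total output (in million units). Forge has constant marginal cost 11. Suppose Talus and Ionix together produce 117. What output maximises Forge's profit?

2

With rivals' combined output fixed at 117, Forge's profit is π_F = (132 - 117 - q_F)q_F - (11q_F) = (15 - q_F)q_F - (11q_F).
∂π_F/∂q_F = 4 - 2q_F = 0, so q_F = 2.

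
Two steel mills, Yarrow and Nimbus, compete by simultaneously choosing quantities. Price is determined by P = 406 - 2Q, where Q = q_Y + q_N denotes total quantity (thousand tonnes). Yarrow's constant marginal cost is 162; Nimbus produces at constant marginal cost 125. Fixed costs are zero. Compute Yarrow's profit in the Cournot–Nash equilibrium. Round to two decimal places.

Yarrow's profit: π_Y = (406 - 2Q)q_Y - (162q_Y). Setting ∂π_Y/∂q_Y = 0: 244 - 4q_Y - 2(q_N) = 0.
Nimbus's profit: π_N = (406 - 2Q)q_N - (125q_N). Setting ∂π_N/∂q_N = 0: 281 - 4q_N - 2(q_Y) = 0.
So q_Y = (244 - 2q_N)/4 and q_N = (281 - 2q_Y)/4.
Solving the pair: q_Y = 69/2, q_N = 53.
Price P = 406 - 2·(175/2) = 231.
Yarrow's profit: (231 - 162)·(69/2) = 2380.5000.

2380.50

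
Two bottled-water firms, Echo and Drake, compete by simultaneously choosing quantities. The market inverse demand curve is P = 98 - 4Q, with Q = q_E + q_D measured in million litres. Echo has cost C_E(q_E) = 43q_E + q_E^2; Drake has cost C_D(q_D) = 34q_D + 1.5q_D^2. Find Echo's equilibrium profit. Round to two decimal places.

Echo's profit: π_E = (98 - 4Q)q_E - (43q_E + q_E²). Setting ∂π_E/∂q_E = 0: 55 - 10q_E - 4(q_D) = 0.
Drake's profit: π_D = (98 - 4Q)q_D - (34q_D + (3/2)q_D²). Setting ∂π_D/∂q_D = 0: 64 - 11q_D - 4(q_E) = 0.
Best responses: q_E = (55 - 4q_D)/10, q_D = (64 - 4q_E)/11.
Solving the pair: q_E = 349/94, q_D = 210/47.
Price P = 98 - 4·(769/94) = 65.2766.
Echo's profit: 65.2766·(349/94) - 43·(349/94) - (349/94)² = 68.9232.

68.92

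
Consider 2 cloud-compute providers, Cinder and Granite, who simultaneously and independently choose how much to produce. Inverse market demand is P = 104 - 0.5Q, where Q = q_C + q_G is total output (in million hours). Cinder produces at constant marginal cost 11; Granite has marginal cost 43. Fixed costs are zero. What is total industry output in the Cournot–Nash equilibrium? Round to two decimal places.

Cinder's profit: π_C = (104 - 0.5Q)q_C - (11q_C). Setting ∂π_C/∂q_C = 0: 93 - q_C - (1/2)(q_G) = 0.
Granite's profit: π_G = (104 - 0.5Q)q_G - (43q_G). Setting ∂π_G/∂q_G = 0: 61 - q_G - (1/2)(q_C) = 0.
Rearranging gives the reaction functions q_C = (93 - (1/2)q_G) and q_G = (61 - (1/2)q_C).
Solving the pair: q_C = 250/3, q_G = 58/3.
Total output Q = 250/3 + 58/3 = 308/3.

102.67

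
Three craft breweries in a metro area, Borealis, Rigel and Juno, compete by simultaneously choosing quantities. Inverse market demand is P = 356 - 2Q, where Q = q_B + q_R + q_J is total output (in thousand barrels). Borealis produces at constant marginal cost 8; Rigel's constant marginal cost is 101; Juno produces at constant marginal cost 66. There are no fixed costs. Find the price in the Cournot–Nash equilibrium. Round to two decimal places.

Borealis's profit: π_B = (356 - 2Q)q_B - (8q_B). Setting ∂π_B/∂q_B = 0: 348 - 4q_B - 2(q_R + q_J) = 0.
Rigel's profit: π_R = (356 - 2Q)q_R - (101q_R). Setting ∂π_R/∂q_R = 0: 255 - 4q_R - 2(q_B + q_J) = 0.
Juno's profit: π_J = (356 - 2Q)q_J - (66q_J). Setting ∂π_J/∂q_J = 0: 290 - 4q_J - 2(q_B + q_R) = 0.
Adding the 3 conditions: 893 − 4Q − 4Q = 0, i.e. Q = 893/8.
Back-substituting: q_B = (348 − 893/4)/2 = 499/8, q_R = (255 − 893/4)/2 = 127/8, q_J = (290 − 893/4)/2 = 267/8.
Total output Q = 893/8, so price P = 356 - 2·(893/8) = 531/4.

132.75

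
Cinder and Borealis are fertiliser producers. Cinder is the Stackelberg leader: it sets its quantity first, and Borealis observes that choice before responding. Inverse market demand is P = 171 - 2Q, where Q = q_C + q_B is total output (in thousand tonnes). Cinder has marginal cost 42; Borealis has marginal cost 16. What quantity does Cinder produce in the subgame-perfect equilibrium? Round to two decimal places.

25.75

Solve by backward induction. Given q_C, the follower Borealis maximises π_B = (171 - 2q_C - 2q_B)q_B - 16q_B.
Follower FOC: 155 - 2q_C - 4q_B = 0, so q_B(q_C) = (155 - 2q_C)/4.
The leader anticipates this reaction. Substituting into P = 171 - 2Q gives P = 187/2 - q_C, so π_C = (187/2 - q_C)q_C - 42q_C.
The leader's first-order condition 103/2 - 2q_C = 0 yields q_C = 103/4.
Then q_B = (155 - 2·(103/4))/4 = 207/8.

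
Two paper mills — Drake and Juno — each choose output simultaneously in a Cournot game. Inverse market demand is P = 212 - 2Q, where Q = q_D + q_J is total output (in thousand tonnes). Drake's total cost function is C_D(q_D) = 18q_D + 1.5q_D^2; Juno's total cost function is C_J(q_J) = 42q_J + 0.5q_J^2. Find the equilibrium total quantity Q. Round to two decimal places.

46.19

Drake's profit: π_D = (212 - 2Q)q_D - (18q_D + (3/2)q_D²). Setting ∂π_D/∂q_D = 0: 194 - 7q_D - 2(q_J) = 0.
Juno's first-order condition: 170 - 5q_J - 2(q_D) = 0.
So q_D = (194 - 2q_J)/7 and q_J = (170 - 2q_D)/5.
Solving the pair: q_D = 630/31, q_J = 802/31.
Total output Q = 630/31 + 802/31 = 1432/31.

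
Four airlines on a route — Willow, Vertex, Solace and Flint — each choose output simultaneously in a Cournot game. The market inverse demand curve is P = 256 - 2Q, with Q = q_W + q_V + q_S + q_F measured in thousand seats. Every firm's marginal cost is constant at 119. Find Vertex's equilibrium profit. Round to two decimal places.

375.38

Each firm earns π_i = (256 - 2Q)q_i - 119q_i.
First-order condition (treating rivals' output as given): 137 - 4q_i - 2·Σ_{j≠i} q_j = 0.
With identical firms every q_j equals q_i, so Σ_{j≠i} q_j = 3q_i and 137 = 10q_i, giving q_i = 137/10.
Price P = 256 - 2·(274/5) = 732/5.
Vertex's profit: (732/5 - 119)·(137/10) = 375.3800.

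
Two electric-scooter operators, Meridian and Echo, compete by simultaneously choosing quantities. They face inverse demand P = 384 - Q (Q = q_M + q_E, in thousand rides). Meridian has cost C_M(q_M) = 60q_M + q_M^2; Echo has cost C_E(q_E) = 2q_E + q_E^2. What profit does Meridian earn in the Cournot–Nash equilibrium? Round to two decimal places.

7425.74

Meridian's profit: π_M = (384 - Q)q_M - (60q_M + q_M²). Setting ∂π_M/∂q_M = 0: 324 - 4q_M - (q_E) = 0.
Echo's profit: π_E = (384 - Q)q_E - (2q_E + q_E²). Setting ∂π_E/∂q_E = 0: 382 - 4q_E - (q_M) = 0.
Best responses: q_M = (324 - q_E)/4, q_E = (382 - q_M)/4.
Solving the pair: q_M = 914/15, q_E = 1204/15.
Price P = 384 - 706/5 = 1214/5.
Meridian's profit: (1214/5)·(914/15) - 60·(914/15) - (914/15)² = 7425.7422.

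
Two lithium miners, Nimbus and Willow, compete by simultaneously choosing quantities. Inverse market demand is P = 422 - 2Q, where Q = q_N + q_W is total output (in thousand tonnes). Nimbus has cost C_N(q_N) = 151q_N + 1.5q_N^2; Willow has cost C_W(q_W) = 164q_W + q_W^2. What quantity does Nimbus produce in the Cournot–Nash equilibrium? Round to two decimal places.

29.21

Nimbus's profit: π_N = (422 - 2Q)q_N - (151q_N + (3/2)q_N²). Setting ∂π_N/∂q_N = 0: 271 - 7q_N - 2(q_W) = 0.
Willow's profit: π_W = (422 - 2Q)q_W - (164q_W + q_W²). Setting ∂π_W/∂q_W = 0: 258 - 6q_W - 2(q_N) = 0.
Best responses: q_N = (271 - 2q_W)/7, q_W = (258 - 2q_N)/6.
Solving the pair: q_N = 555/19, q_W = 632/19.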